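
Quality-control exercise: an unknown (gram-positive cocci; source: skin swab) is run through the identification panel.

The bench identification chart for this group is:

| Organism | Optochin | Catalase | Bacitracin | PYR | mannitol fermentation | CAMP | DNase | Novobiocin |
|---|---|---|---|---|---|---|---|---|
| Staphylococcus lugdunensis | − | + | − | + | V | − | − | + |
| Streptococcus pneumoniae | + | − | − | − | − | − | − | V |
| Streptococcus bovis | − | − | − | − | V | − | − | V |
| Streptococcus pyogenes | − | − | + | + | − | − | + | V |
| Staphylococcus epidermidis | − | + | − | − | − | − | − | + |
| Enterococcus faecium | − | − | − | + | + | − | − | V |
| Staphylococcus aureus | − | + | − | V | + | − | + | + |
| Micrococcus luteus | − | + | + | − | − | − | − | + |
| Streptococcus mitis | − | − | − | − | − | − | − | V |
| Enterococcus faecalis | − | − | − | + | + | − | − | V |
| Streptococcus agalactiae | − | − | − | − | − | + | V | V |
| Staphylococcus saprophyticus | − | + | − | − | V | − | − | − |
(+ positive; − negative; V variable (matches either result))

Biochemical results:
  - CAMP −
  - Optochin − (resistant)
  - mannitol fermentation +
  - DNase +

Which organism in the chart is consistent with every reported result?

Staphylococcus aureus

mannitol fermentation +: excludes 6 organisms — 6 left.
Optochin −: all 6 remaining candidates are consistent.
CAMP −: all 6 remaining candidates are consistent.
DNase +: excludes 5 organisms — 1 left.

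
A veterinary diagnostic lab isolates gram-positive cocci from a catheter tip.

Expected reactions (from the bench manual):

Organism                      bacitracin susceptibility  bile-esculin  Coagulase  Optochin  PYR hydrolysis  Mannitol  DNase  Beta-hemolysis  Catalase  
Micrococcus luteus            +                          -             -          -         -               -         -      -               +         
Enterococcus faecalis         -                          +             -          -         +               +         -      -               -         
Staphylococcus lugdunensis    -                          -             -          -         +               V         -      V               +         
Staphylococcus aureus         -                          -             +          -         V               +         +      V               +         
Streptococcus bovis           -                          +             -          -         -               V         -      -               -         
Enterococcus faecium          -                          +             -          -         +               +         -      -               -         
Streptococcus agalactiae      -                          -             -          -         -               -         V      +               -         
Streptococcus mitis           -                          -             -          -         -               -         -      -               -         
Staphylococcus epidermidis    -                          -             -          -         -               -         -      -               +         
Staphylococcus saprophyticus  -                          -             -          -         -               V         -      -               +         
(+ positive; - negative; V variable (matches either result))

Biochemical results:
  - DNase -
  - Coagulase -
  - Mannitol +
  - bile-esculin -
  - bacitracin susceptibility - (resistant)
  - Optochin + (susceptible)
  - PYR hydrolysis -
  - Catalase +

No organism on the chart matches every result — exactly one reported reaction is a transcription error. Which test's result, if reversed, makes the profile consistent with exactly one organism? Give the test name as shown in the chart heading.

As reported, no row in the chart matches all 8 reactions.
Reversing PYR hydrolysis → still no organism matches.
Reversing Mannitol → still no organism matches.
Reversing Optochin (to -) → unique match: Staphylococcus saprophyticus.
Reversing Coagulase → still no organism matches.
Reversing bile-esculin → still no organism matches.
Reversing DNase → still no organism matches.
Reversing bacitracin susceptibility → still no organism matches.
Reversing Catalase → still no organism matches.

Optochin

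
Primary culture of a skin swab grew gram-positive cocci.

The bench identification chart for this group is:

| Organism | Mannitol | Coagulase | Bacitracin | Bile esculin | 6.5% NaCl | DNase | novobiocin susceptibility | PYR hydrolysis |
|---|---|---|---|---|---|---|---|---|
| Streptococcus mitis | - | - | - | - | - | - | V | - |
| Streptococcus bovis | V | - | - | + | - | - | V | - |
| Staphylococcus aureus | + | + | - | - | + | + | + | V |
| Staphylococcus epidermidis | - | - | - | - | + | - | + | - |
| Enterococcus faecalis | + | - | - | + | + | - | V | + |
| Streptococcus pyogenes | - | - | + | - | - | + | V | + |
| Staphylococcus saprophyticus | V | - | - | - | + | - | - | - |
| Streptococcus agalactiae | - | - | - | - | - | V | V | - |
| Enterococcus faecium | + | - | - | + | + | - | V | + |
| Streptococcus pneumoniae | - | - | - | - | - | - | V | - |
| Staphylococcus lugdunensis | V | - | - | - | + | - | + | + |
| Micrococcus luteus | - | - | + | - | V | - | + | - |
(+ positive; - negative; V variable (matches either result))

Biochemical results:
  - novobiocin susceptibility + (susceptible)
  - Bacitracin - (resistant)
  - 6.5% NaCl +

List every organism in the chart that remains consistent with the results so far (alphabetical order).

Bacitracin -: excludes Streptococcus pyogenes, Micrococcus luteus — 10 left.
novobiocin susceptibility +: excludes Staphylococcus saprophyticus — 9 left.
6.5% NaCl +: excludes Streptococcus mitis, Streptococcus bovis, Streptococcus agalactiae, Streptococcus pneumoniae — 5 left.

Enterococcus faecalis, Enterococcus faecium, Staphylococcus aureus, Staphylococcus epidermidis, Staphylococcus lugdunensis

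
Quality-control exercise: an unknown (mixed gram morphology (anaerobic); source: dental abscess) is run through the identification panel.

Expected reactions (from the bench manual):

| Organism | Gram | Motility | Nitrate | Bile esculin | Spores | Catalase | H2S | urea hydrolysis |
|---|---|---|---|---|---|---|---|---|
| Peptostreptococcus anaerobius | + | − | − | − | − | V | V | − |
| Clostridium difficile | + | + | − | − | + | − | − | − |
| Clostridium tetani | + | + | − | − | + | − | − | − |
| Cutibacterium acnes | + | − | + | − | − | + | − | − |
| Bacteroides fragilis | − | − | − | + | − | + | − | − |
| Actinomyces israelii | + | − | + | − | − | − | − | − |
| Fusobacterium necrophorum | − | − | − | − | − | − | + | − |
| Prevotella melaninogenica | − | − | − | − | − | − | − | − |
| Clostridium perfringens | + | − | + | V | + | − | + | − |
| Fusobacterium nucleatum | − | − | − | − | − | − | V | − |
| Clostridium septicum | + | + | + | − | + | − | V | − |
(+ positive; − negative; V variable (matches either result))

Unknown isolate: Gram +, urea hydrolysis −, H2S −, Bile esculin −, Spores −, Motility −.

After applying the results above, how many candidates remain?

3

urea hydrolysis −: all 11 remaining candidates are consistent.
Spores −: excludes Clostridium difficile, Clostridium tetani, Clostridium perfringens, Clostridium septicum — 7 left.
Motility −: all 7 remaining candidates are consistent.
Bile esculin −: excludes Bacteroides fragilis — 6 left.
H2S −: excludes Fusobacterium necrophorum — 5 left.
Gram +: excludes Prevotella melaninogenica, Fusobacterium nucleatum — 3 left.
Still consistent: Actinomyces israelii, Cutibacterium acnes, Peptostreptococcus anaerobius.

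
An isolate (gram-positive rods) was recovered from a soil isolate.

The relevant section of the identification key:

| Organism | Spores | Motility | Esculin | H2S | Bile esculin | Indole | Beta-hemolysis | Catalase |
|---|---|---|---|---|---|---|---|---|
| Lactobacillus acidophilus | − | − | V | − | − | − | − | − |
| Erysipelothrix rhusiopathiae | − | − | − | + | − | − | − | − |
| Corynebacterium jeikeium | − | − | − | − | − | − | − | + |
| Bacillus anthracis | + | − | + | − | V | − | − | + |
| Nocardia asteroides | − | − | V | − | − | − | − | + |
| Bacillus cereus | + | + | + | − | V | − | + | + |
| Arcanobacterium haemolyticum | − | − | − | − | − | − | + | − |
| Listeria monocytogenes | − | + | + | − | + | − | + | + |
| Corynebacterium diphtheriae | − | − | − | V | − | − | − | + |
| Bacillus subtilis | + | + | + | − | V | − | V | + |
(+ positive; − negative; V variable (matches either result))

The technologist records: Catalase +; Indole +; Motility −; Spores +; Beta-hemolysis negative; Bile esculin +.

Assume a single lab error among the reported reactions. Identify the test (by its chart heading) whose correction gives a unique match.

Indole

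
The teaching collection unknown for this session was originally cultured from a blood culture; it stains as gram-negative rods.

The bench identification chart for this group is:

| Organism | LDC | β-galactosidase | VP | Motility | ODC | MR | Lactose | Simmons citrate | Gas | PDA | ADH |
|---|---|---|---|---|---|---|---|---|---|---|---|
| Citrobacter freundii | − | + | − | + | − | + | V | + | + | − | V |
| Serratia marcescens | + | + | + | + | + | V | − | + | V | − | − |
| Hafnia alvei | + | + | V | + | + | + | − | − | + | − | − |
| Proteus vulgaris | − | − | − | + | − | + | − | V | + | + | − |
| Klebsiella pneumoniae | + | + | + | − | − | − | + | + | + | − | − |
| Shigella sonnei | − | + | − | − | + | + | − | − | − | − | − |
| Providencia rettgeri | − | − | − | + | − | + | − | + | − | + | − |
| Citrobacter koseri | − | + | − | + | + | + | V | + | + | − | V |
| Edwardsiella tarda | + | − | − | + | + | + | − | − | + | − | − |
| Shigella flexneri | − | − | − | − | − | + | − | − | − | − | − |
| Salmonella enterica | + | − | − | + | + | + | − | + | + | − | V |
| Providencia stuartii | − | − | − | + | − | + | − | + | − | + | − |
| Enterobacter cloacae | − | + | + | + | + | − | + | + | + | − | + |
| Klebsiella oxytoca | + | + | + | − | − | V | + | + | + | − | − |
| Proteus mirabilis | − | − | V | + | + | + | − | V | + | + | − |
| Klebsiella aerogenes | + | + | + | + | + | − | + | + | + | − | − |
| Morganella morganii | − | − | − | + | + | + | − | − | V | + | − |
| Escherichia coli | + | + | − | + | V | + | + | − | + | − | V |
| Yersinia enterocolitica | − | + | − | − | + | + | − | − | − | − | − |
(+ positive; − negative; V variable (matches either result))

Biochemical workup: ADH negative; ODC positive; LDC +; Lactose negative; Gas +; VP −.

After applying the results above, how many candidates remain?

ADH −: excludes Enterobacter cloacae — 18 left.
Gas +: excludes 5 organisms — 13 left.
ODC +: excludes Citrobacter freundii, Proteus vulgaris, Klebsiella pneumoniae, Klebsiella oxytoca — 9 left.
Lactose −: excludes Klebsiella aerogenes, Escherichia coli — 7 left.
VP −: excludes Serratia marcescens — 6 left.
LDC +: excludes Citrobacter koseri, Proteus mirabilis, Morganella morganii — 3 left.
Still consistent: Edwardsiella tarda, Hafnia alvei, Salmonella enterica.

3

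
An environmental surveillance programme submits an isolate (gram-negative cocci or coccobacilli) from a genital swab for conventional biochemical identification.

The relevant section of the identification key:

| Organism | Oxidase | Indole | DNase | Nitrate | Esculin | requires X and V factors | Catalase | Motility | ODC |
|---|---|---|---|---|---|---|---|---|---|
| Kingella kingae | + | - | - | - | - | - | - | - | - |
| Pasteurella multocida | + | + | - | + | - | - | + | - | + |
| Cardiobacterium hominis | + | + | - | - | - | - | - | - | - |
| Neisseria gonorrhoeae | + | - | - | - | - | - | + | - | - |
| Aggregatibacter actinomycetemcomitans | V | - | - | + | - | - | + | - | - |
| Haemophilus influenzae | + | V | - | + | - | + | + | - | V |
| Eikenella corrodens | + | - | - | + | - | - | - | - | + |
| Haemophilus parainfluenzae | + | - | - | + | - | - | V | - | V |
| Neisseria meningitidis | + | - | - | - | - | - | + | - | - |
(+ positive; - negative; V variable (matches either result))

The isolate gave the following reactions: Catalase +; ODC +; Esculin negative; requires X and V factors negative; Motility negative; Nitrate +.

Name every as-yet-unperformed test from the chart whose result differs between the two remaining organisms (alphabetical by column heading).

Catalase +: excludes Kingella kingae, Cardiobacterium hominis, Eikenella corrodens — 6 left.
Motility -: all 6 remaining candidates are consistent.
ODC +: excludes Neisseria gonorrhoeae, Aggregatibacter actinomycetemcomitans, Neisseria meningitidis — 3 left.
Esculin -: all 3 remaining candidates are consistent.
Nitrate +: all 3 remaining candidates are consistent.
requires X and V factors -: excludes Haemophilus influenzae — 2 left.
Two candidates remain: Haemophilus parainfluenzae and Pasteurella multocida.
  Oxidase: + vs + — same for both, does not separate.
  Indole: Haemophilus parainfluenzae -, Pasteurella multocida + — discriminates.
  DNase: - vs - — same for both, does not separate.

Indole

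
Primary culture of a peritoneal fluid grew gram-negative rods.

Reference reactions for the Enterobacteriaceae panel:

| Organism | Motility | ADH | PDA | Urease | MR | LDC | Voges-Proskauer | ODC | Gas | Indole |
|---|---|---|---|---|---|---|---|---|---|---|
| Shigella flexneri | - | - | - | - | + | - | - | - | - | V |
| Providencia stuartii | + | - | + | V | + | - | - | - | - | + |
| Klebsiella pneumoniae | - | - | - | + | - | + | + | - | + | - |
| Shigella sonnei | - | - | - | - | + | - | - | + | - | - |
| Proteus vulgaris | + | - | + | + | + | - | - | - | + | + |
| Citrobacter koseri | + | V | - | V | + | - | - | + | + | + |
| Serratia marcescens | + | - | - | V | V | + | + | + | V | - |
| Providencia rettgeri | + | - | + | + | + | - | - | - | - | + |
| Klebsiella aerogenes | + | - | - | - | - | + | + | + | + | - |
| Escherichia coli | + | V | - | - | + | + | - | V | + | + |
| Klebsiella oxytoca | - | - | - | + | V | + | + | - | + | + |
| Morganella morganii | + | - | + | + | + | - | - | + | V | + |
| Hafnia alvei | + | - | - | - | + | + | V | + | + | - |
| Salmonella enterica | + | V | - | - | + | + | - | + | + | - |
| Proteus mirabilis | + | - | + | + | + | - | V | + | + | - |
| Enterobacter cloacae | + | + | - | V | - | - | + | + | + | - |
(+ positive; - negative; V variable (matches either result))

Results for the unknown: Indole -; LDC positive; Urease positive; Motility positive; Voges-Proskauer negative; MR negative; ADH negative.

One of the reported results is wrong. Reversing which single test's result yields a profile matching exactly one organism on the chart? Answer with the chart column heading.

Voges-Proskauer

As reported, no row in the chart matches all 7 reactions.
Reversing Urease → still no organism matches.
Reversing ADH → still no organism matches.
Reversing MR → still no organism matches.
Reversing Indole → still no organism matches.
Reversing Voges-Proskauer (to +) → unique match: Serratia marcescens.
Reversing LDC → still no organism matches.
Reversing Motility → still no organism matches.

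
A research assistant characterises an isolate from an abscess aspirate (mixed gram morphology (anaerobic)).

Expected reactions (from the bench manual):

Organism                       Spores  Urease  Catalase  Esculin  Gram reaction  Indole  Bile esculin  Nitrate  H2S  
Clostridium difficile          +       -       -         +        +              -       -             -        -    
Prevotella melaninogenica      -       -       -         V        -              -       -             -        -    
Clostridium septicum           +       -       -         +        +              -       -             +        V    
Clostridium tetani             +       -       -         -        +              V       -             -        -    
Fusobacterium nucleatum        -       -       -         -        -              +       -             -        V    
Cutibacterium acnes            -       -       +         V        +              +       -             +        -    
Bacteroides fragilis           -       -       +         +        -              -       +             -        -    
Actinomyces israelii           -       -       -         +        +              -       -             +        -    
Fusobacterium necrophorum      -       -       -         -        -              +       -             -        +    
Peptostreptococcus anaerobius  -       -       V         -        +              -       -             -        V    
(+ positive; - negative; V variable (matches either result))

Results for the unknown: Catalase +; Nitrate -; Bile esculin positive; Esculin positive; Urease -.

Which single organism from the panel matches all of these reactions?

Bile esculin +: excludes 9 organisms — 1 left.
Catalase +: the one remaining candidate is consistent.
Esculin +: the one remaining candidate is consistent.
Urease -: the one remaining candidate is consistent.
Nitrate -: the one remaining candidate is consistent.

Bacteroides fragilis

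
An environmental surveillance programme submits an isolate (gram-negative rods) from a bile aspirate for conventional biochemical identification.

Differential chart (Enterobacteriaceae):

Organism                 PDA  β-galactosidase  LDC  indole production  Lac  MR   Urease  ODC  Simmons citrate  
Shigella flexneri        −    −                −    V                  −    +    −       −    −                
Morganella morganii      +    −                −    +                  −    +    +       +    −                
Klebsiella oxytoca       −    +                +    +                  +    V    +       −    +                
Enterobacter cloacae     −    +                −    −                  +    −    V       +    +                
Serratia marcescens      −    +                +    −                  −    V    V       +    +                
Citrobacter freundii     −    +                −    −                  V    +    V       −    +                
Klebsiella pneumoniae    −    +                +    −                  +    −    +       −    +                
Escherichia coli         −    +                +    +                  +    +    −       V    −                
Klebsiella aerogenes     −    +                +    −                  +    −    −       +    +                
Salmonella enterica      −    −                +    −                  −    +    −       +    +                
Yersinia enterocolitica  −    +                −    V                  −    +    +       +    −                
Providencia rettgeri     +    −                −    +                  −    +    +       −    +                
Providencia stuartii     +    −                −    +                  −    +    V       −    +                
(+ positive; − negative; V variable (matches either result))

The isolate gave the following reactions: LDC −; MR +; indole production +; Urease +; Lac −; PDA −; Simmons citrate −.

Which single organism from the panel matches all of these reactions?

Yersinia enterocolitica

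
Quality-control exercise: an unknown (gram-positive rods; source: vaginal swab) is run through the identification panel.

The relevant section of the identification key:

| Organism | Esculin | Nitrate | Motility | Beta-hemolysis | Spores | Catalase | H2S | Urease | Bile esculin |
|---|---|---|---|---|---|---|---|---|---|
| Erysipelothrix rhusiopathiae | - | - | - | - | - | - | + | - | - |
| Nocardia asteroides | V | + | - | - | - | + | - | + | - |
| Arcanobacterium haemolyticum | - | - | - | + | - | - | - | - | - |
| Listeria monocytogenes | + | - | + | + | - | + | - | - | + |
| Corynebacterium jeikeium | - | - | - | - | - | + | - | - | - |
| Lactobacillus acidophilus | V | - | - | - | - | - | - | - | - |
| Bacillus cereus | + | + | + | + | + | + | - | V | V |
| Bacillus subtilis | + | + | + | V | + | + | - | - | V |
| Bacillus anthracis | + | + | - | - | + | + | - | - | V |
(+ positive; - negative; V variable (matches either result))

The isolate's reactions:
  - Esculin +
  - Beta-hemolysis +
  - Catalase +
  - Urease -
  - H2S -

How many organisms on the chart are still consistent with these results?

H2S -: excludes Erysipelothrix rhusiopathiae — 8 left.
Urease -: excludes Nocardia asteroides — 7 left.
Esculin +: excludes Arcanobacterium haemolyticum, Corynebacterium jeikeium — 5 left.
Catalase +: excludes Lactobacillus acidophilus — 4 left.
Beta-hemolysis +: excludes Bacillus anthracis — 3 left.
Still consistent: Bacillus cereus, Bacillus subtilis, Listeria monocytogenes.

3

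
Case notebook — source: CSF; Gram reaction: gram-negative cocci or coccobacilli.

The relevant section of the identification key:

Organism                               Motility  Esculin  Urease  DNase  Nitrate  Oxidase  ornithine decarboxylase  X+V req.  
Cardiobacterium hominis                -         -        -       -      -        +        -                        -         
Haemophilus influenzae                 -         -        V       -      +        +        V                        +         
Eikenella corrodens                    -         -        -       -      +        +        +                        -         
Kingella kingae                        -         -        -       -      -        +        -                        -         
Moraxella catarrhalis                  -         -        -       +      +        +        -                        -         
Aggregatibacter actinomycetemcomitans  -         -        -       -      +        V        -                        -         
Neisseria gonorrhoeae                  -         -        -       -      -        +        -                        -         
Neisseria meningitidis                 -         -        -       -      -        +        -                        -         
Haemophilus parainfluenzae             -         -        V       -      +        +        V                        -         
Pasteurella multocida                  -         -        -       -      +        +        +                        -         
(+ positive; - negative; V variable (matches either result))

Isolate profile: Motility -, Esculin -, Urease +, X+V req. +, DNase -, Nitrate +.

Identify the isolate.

Haemophilus influenzae

Esculin -: all 10 remaining candidates are consistent.
Urease +: excludes 8 organisms — 2 left.
X+V req. +: excludes Haemophilus parainfluenzae — 1 left.
DNase -: the one remaining candidate is consistent.
Nitrate +: the one remaining candidate is consistent.
Motility -: the one remaining candidate is consistent.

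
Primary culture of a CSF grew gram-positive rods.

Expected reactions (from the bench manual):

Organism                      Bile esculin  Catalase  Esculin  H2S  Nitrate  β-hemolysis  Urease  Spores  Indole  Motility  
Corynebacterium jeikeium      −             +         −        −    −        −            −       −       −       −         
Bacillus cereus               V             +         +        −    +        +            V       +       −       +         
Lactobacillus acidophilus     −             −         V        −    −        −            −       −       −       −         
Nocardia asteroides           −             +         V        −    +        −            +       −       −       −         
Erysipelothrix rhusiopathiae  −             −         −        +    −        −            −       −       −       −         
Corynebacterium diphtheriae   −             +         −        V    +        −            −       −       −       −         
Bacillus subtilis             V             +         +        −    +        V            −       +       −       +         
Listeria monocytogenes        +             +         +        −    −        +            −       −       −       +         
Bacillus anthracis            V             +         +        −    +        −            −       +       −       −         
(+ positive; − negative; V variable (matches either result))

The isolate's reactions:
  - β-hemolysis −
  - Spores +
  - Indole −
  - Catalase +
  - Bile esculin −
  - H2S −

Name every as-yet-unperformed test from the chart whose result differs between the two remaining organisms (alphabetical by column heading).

Motility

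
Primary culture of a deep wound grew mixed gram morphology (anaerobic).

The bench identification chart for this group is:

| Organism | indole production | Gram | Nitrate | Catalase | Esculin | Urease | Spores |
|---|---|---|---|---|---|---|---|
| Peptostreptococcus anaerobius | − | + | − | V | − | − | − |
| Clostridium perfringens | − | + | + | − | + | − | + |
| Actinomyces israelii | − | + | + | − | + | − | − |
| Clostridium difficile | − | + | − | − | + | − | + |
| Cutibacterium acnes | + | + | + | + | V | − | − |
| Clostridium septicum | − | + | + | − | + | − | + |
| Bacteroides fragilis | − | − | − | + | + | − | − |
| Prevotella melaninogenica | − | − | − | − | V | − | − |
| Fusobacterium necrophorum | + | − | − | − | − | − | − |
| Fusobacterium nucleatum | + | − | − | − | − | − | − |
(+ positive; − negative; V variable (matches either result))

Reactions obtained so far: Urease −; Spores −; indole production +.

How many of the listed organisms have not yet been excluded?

3

indole production +: excludes 7 organisms — 3 left.
Urease −: all 3 remaining candidates are consistent.
Spores −: all 3 remaining candidates are consistent.
Still consistent: Cutibacterium acnes, Fusobacterium necrophorum, Fusobacterium nucleatum.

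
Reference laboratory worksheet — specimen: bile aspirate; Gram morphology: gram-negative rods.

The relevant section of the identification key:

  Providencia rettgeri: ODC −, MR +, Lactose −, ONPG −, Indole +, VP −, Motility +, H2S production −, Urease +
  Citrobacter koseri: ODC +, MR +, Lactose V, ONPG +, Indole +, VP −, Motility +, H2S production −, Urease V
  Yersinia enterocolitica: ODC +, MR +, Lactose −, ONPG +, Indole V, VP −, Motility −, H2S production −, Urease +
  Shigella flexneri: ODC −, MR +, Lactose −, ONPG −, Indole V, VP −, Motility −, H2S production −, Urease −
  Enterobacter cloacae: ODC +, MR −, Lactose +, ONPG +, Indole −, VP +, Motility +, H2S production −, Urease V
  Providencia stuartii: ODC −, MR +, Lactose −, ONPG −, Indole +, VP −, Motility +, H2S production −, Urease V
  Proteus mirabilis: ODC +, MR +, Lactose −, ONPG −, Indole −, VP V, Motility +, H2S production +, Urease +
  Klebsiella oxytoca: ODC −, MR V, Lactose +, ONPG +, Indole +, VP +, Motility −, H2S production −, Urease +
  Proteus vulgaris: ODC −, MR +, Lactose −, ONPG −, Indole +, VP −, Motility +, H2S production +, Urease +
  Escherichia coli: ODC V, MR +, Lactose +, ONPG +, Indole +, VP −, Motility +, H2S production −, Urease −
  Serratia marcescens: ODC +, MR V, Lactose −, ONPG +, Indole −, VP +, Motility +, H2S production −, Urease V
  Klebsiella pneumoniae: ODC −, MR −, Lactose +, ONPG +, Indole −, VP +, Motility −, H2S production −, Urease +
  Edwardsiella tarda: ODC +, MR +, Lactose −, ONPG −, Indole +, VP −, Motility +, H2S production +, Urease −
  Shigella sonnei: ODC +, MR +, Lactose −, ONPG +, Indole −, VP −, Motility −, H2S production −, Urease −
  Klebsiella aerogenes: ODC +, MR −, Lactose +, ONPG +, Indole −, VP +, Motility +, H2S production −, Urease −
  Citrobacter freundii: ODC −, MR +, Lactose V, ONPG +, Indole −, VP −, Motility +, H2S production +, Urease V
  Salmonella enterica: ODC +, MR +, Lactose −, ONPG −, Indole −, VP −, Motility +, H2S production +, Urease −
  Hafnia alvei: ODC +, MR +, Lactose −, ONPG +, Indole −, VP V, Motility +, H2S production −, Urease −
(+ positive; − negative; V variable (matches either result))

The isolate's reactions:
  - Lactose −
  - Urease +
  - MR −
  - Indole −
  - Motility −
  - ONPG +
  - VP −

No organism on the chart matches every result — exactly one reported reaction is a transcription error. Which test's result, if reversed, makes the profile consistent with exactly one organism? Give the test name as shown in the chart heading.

MR

As reported, no row in the chart matches all 7 reactions.
Reversing Urease → still no organism matches.
Reversing Motility → still no organism matches.
Reversing VP → still no organism matches.
Reversing Indole → still no organism matches.
Reversing ONPG → still no organism matches.
Reversing Lactose → still no organism matches.
Reversing MR (to +) → unique match: Yersinia enterocolitica.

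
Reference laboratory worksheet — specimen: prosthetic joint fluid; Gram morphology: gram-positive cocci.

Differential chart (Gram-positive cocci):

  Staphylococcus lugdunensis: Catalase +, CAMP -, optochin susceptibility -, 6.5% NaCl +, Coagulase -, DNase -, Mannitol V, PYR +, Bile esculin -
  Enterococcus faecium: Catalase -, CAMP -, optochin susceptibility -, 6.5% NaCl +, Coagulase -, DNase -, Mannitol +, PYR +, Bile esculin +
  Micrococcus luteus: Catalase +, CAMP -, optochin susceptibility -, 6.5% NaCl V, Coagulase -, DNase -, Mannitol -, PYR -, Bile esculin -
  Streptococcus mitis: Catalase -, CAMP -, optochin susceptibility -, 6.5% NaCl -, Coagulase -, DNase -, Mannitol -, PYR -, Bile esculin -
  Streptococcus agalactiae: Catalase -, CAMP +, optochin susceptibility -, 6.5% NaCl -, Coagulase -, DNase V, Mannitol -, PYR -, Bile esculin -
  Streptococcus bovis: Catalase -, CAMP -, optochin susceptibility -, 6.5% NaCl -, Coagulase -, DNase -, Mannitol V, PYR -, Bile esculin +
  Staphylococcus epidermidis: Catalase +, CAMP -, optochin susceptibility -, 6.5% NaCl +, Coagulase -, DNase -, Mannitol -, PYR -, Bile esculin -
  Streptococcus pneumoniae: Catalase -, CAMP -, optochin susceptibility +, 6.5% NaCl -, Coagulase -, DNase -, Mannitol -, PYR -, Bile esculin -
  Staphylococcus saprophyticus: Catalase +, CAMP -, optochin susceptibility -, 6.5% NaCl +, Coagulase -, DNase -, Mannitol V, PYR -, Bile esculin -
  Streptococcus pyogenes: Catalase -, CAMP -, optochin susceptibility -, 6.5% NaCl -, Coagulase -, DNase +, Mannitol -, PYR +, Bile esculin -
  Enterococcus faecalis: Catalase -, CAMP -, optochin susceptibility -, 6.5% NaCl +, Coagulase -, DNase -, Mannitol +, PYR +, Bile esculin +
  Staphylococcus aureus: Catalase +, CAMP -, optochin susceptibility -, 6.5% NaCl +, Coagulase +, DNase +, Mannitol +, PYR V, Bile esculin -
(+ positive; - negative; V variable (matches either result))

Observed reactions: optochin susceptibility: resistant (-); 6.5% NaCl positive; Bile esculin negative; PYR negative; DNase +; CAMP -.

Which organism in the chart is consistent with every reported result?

Staphylococcus aureus

6.5% NaCl +: excludes 5 organisms — 7 left.
optochin susceptibility -: all 7 remaining candidates are consistent.
DNase +: excludes 6 organisms — 1 left.
CAMP -: the one remaining candidate is consistent.
Bile esculin -: the one remaining candidate is consistent.
PYR -: the one remaining candidate is consistent.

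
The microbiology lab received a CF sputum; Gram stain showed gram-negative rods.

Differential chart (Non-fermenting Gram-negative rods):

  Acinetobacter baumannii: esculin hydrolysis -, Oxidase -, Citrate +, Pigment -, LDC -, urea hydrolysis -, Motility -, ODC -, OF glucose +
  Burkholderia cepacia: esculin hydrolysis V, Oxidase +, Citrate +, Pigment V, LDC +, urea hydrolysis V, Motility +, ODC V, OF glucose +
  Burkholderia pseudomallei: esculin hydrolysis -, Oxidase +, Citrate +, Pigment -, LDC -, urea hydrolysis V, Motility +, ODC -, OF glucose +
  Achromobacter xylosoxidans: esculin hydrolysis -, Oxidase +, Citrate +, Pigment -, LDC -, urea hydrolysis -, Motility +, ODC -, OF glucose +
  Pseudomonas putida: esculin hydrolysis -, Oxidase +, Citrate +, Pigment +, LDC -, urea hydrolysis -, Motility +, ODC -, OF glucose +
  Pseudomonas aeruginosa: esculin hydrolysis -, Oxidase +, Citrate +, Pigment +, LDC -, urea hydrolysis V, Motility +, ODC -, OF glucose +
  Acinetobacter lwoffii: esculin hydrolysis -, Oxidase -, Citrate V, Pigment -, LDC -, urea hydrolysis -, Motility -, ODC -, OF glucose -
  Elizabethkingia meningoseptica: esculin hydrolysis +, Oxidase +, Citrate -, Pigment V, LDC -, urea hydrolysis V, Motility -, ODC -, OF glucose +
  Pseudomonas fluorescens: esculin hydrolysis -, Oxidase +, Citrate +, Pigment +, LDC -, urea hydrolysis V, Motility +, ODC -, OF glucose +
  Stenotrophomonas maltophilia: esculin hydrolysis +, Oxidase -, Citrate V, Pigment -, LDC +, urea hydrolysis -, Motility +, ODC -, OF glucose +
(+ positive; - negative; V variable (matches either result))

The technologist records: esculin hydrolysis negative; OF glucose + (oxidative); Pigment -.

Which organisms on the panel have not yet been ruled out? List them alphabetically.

Achromobacter xylosoxidans, Acinetobacter baumannii, Burkholderia cepacia, Burkholderia pseudomallei

OF glucose +: excludes Acinetobacter lwoffii — 9 left.
esculin hydrolysis -: excludes Elizabethkingia meningoseptica, Stenotrophomonas maltophilia — 7 left.
Pigment -: excludes Pseudomonas putida, Pseudomonas aeruginosa, Pseudomonas fluorescens — 4 left.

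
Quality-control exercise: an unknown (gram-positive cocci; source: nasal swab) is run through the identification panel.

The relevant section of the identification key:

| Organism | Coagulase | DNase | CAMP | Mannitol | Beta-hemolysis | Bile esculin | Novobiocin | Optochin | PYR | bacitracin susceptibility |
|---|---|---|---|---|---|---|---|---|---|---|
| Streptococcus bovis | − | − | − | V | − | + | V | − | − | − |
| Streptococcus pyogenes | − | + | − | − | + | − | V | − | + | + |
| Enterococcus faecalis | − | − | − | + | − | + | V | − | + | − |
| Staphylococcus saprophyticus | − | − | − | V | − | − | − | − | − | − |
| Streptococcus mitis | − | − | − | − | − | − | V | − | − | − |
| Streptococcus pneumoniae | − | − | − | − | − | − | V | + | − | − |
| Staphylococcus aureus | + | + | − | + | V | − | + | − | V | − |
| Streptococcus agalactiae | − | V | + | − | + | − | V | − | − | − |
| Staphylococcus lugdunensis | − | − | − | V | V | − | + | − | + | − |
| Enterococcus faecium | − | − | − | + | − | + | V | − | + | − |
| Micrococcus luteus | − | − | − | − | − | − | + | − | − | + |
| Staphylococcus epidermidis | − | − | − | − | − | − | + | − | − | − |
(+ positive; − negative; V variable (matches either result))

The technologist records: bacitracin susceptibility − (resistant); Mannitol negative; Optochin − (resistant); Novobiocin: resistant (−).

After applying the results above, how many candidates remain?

4

Mannitol −: excludes Enterococcus faecalis, Staphylococcus aureus, Enterococcus faecium — 9 left.
Optochin −: excludes Streptococcus pneumoniae — 8 left.
bacitracin susceptibility −: excludes Streptococcus pyogenes, Micrococcus luteus — 6 left.
Novobiocin −: excludes Staphylococcus lugdunensis, Staphylococcus epidermidis — 4 left.
Still consistent: Staphylococcus saprophyticus, Streptococcus agalactiae, Streptococcus bovis, Streptococcus mitis.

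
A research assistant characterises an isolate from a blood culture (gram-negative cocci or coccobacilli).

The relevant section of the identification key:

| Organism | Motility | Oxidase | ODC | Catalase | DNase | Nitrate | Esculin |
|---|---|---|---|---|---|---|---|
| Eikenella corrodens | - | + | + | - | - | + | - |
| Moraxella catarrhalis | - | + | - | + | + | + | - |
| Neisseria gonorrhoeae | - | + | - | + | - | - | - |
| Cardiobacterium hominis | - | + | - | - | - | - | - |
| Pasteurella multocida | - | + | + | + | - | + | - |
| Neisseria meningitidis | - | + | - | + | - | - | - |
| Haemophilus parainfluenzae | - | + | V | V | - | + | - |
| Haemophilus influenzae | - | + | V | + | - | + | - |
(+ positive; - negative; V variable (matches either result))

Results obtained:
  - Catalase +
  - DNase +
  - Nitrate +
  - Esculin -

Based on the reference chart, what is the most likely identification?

Esculin -: all 8 remaining candidates are consistent.
DNase +: excludes 7 organisms — 1 left.
Nitrate +: the one remaining candidate is consistent.
Catalase +: the one remaining candidate is consistent.

Moraxella catarrhalis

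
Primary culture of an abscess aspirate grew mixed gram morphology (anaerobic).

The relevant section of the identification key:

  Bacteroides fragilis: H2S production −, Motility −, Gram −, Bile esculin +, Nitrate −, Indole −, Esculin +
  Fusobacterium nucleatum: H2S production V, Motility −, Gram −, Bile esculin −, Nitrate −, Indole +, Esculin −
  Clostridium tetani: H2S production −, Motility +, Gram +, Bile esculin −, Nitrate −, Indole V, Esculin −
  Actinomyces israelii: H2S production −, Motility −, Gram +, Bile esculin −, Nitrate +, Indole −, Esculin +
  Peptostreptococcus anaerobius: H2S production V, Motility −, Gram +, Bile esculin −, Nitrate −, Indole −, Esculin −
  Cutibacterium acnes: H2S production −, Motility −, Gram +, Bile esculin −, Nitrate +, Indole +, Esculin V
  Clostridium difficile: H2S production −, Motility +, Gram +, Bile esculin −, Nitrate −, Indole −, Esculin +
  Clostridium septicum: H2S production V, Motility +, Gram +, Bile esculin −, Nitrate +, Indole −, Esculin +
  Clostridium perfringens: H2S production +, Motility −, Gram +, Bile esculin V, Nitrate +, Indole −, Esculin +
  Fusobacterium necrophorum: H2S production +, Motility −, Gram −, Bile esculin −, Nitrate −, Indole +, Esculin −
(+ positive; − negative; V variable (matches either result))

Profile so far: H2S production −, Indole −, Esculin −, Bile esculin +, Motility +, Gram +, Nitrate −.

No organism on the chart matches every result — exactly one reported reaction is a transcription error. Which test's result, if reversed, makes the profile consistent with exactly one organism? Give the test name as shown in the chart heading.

As reported, no row in the chart matches all 7 reactions.
Reversing H2S production → still no organism matches.
Reversing Esculin → still no organism matches.
Reversing Motility → still no organism matches.
Reversing Nitrate → still no organism matches.
Reversing Gram → still no organism matches.
Reversing Indole → still no organism matches.
Reversing Bile esculin (to −) → unique match: Clostridium tetani.

Bile esculin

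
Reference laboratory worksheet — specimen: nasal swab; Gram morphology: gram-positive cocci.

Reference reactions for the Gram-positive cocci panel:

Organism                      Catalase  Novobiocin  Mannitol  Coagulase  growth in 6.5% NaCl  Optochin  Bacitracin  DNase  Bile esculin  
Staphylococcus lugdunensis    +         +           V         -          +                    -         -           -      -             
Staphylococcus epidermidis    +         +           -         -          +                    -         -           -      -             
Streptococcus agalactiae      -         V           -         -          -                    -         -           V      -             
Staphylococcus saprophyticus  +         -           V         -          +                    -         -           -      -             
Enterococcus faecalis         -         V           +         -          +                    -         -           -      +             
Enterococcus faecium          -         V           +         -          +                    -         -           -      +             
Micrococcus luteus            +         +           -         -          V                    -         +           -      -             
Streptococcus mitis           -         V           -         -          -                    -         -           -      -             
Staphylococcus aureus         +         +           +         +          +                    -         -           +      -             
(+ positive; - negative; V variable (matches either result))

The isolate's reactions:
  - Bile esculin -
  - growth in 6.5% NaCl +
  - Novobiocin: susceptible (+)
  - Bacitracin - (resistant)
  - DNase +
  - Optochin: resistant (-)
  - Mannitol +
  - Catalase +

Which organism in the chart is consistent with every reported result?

Staphylococcus aureus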